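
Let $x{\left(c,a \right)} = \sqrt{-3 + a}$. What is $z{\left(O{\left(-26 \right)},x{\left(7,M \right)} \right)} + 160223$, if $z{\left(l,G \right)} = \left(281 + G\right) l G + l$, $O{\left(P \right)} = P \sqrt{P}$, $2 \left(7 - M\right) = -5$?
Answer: $160223 - 94978 i - 195 i \sqrt{26} \approx 1.6022 \cdot 10^{5} - 95972.0 i$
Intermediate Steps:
$M = \frac{19}{2}$ ($M = 7 - - \frac{5}{2} = 7 + \frac{5}{2} = \frac{19}{2} \approx 9.5$)
$O{\left(P \right)} = P^{\frac{3}{2}}$
$z{\left(l,G \right)} = l + G l \left(281 + G\right)$ ($z{\left(l,G \right)} = l \left(281 + G\right) G + l = G l \left(281 + G\right) + l = l + G l \left(281 + G\right)$)
$z{\left(O{\left(-26 \right)},x{\left(7,M \right)} \right)} + 160223 = \left(-26\right)^{\frac{3}{2}} \left(1 + \left(\sqrt{-3 + \frac{19}{2}}\right)^{2} + 281 \sqrt{-3 + \frac{19}{2}}\right) + 160223 = - 26 i \sqrt{26} \left(1 + \left(\sqrt{\frac{13}{2}}\right)^{2} + 281 \sqrt{\frac{13}{2}}\right) + 160223 = - 26 i \sqrt{26} \left(1 + \left(\frac{\sqrt{26}}{2}\right)^{2} + 281 \frac{\sqrt{26}}{2}\right) + 160223 = - 26 i \sqrt{26} \left(1 + \frac{13}{2} + \frac{281 \sqrt{26}}{2}\right) + 160223 = - 26 i \sqrt{26} \left(\frac{15}{2} + \frac{281 \sqrt{26}}{2}\right) + 160223 = 160223 - 26 i \sqrt{26} \left(\frac{15}{2} + \frac{281 \sqrt{26}}{2}\right)$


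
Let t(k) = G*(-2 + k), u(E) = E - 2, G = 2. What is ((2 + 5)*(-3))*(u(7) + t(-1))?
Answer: 21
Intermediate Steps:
u(E) = -2 + E
t(k) = -4 + 2*k (t(k) = 2*(-2 + k) = -4 + 2*k)
((2 + 5)*(-3))*(u(7) + t(-1)) = ((2 + 5)*(-3))*((-2 + 7) + (-4 + 2*(-1))) = (7*(-3))*(5 + (-4 - 2)) = -21*(5 - 6) = -21*(-1) = 21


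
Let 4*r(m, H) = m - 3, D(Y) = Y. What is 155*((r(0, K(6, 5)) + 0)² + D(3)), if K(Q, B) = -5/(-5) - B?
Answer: 8835/16 ≈ 552.19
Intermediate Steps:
K(Q, B) = 1 - B (K(Q, B) = -5*(-⅕) - B = 1 - B)
r(m, H) = -¾ + m/4 (r(m, H) = (m - 3)/4 = (-3 + m)/4 = -¾ + m/4)
155*((r(0, K(6, 5)) + 0)² + D(3)) = 155*(((-¾ + (¼)*0) + 0)² + 3) = 155*(((-¾ + 0) + 0)² + 3) = 155*((-¾ + 0)² + 3) = 155*((-¾)² + 3) = 155*(9/16 + 3) = 155*(57/16) = 8835/16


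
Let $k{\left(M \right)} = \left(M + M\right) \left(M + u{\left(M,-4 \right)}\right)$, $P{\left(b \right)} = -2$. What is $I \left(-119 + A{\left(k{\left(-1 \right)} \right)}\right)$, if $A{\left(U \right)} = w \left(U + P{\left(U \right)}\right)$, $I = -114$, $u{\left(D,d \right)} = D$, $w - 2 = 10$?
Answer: $10830$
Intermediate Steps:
$w = 12$ ($w = 2 + 10 = 12$)
$k{\left(M \right)} = 4 M^{2}$ ($k{\left(M \right)} = \left(M + M\right) \left(M + M\right) = 2 M 2 M = 4 M^{2}$)
$A{\left(U \right)} = -24 + 12 U$ ($A{\left(U \right)} = 12 \left(U - 2\right) = 12 \left(-2 + U\right) = -24 + 12 U$)
$I \left(-119 + A{\left(k{\left(-1 \right)} \right)}\right) = - 114 \left(-119 - \left(24 - 12 \cdot 4 \left(-1\right)^{2}\right)\right) = - 114 \left(-119 - \left(24 - 12 \cdot 4 \cdot 1\right)\right) = - 114 \left(-119 + \left(-24 + 12 \cdot 4\right)\right) = - 114 \left(-119 + \left(-24 + 48\right)\right) = - 114 \left(-119 + 24\right) = \left(-114\right) \left(-95\right) = 10830$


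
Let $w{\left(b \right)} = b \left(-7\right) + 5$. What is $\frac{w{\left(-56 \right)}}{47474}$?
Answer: $\frac{397}{47474} \approx 0.0083625$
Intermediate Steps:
$w{\left(b \right)} = 5 - 7 b$ ($w{\left(b \right)} = - 7 b + 5 = 5 - 7 b$)
$\frac{w{\left(-56 \right)}}{47474} = \frac{5 - -392}{47474} = \left(5 + 392\right) \frac{1}{47474} = 397 \cdot \frac{1}{47474} = \frac{397}{47474}$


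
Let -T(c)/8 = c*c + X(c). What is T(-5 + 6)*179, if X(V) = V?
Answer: -2864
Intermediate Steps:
T(c) = -8*c - 8*c² (T(c) = -8*(c*c + c) = -8*(c² + c) = -8*(c + c²) = -8*c - 8*c²)
T(-5 + 6)*179 = (8*(-5 + 6)*(-1 - (-5 + 6)))*179 = (8*1*(-1 - 1*1))*179 = (8*1*(-1 - 1))*179 = (8*1*(-2))*179 = -16*179 = -2864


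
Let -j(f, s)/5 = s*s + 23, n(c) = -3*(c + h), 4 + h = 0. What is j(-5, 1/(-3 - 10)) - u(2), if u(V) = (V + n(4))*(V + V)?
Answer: -20792/169 ≈ -123.03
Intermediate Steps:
h = -4 (h = -4 + 0 = -4)
n(c) = 12 - 3*c (n(c) = -3*(c - 4) = -3*(-4 + c) = 12 - 3*c)
u(V) = 2*V² (u(V) = (V + (12 - 3*4))*(V + V) = (V + (12 - 12))*(2*V) = (V + 0)*(2*V) = V*(2*V) = 2*V²)
j(f, s) = -115 - 5*s² (j(f, s) = -5*(s*s + 23) = -5*(s² + 23) = -5*(23 + s²) = -115 - 5*s²)
j(-5, 1/(-3 - 10)) - u(2) = (-115 - 5/(-3 - 10)²) - 2*2² = (-115 - 5*(1/(-13))²) - 2*4 = (-115 - 5*(-1/13)²) - 1*8 = (-115 - 5*1/169) - 8 = (-115 - 5/169) - 8 = -19440/169 - 8 = -20792/169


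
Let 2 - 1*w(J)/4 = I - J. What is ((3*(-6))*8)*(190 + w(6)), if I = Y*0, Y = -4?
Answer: -31968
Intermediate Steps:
I = 0 (I = -4*0 = 0)
w(J) = 8 + 4*J (w(J) = 8 - 4*(0 - J) = 8 - (-4)*J = 8 + 4*J)
((3*(-6))*8)*(190 + w(6)) = ((3*(-6))*8)*(190 + (8 + 4*6)) = (-18*8)*(190 + (8 + 24)) = -144*(190 + 32) = -144*222 = -31968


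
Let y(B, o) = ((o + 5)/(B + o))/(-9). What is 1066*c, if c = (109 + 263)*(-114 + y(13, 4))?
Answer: -768914328/17 ≈ -4.5230e+7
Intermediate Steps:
y(B, o) = -(5 + o)/(9*(B + o)) (y(B, o) = ((5 + o)/(B + o))*(-⅑) = -(5 + o)/(9*(B + o)))
c = -721308/17 (c = (109 + 263)*(-114 + (-5 - 1*4)/(9*(13 + 4))) = 372*(-114 + (⅑)*(-5 - 4)/17) = 372*(-114 + (⅑)*(1/17)*(-9)) = 372*(-114 - 1/17) = 372*(-1939/17) = -721308/17 ≈ -42430.)
1066*c = 1066*(-721308/17) = -768914328/17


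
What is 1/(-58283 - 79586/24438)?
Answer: -12219/712199770 ≈ -1.7157e-5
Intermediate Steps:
1/(-58283 - 79586/24438) = 1/(-58283 - 79586*1/24438) = 1/(-58283 - 39793/12219) = 1/(-712199770/12219) = -12219/712199770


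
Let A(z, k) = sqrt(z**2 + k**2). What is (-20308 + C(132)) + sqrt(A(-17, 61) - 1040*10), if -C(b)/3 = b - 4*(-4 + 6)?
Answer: -20680 + I*sqrt(10400 - sqrt(4010)) ≈ -20680.0 + 101.67*I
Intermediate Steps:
C(b) = 24 - 3*b (C(b) = -3*(b - 4*(-4 + 6)) = -3*(b - 4*2) = -3*(b - 8) = -3*(-8 + b) = 24 - 3*b)
A(z, k) = sqrt(k**2 + z**2)
(-20308 + C(132)) + sqrt(A(-17, 61) - 1040*10) = (-20308 + (24 - 3*132)) + sqrt(sqrt(61**2 + (-17)**2) - 1040*10) = (-20308 + (24 - 396)) + sqrt(sqrt(3721 + 289) - 10400) = (-20308 - 372) + sqrt(sqrt(4010) - 10400) = -20680 + sqrt(-10400 + sqrt(4010))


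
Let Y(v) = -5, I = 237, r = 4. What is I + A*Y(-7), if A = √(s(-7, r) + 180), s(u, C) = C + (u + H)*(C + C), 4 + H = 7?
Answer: 237 - 10*√38 ≈ 175.36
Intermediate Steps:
H = 3 (H = -4 + 7 = 3)
s(u, C) = C + 2*C*(3 + u) (s(u, C) = C + (u + 3)*(C + C) = C + (3 + u)*(2*C) = C + 2*C*(3 + u))
A = 2*√38 (A = √(4*(7 + 2*(-7)) + 180) = √(4*(7 - 14) + 180) = √(4*(-7) + 180) = √(-28 + 180) = √152 = 2*√38 ≈ 12.329)
I + A*Y(-7) = 237 + (2*√38)*(-5) = 237 - 10*√38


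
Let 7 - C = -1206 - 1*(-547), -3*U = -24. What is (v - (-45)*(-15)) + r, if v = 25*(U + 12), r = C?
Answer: 491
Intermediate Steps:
U = 8 (U = -⅓*(-24) = 8)
C = 666 (C = 7 - (-1206 - 1*(-547)) = 7 - (-1206 + 547) = 7 - 1*(-659) = 7 + 659 = 666)
r = 666
v = 500 (v = 25*(8 + 12) = 25*20 = 500)
(v - (-45)*(-15)) + r = (500 - (-45)*(-15)) + 666 = (500 - 9*75) + 666 = (500 - 675) + 666 = -175 + 666 = 491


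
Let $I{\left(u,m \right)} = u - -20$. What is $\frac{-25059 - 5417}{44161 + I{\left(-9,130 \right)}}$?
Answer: $- \frac{7619}{11043} \approx -0.68994$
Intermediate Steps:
$I{\left(u,m \right)} = 20 + u$ ($I{\left(u,m \right)} = u + 20 = 20 + u$)
$\frac{-25059 - 5417}{44161 + I{\left(-9,130 \right)}} = \frac{-25059 - 5417}{44161 + \left(20 - 9\right)} = \frac{-25059 + \left(-13163 + 7746\right)}{44161 + 11} = \frac{-25059 - 5417}{44172} = \left(-30476\right) \frac{1}{44172} = - \frac{7619}{11043}$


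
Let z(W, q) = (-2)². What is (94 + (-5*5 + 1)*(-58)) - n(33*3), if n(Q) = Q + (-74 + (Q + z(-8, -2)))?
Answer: 1358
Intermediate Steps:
z(W, q) = 4
n(Q) = -70 + 2*Q (n(Q) = Q + (-74 + (Q + 4)) = Q + (-74 + (4 + Q)) = Q + (-70 + Q) = -70 + 2*Q)
(94 + (-5*5 + 1)*(-58)) - n(33*3) = (94 + (-5*5 + 1)*(-58)) - (-70 + 2*(33*3)) = (94 + (-25 + 1)*(-58)) - (-70 + 2*99) = (94 - 24*(-58)) - (-70 + 198) = (94 + 1392) - 1*128 = 1486 - 128 = 1358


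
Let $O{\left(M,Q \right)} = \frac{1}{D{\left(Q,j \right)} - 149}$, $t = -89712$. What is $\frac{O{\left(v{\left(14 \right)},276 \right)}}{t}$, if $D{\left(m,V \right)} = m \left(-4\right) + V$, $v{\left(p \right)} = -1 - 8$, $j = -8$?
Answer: $\frac{1}{113126832} \approx 8.8396 \cdot 10^{-9}$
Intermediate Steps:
$v{\left(p \right)} = -9$
$D{\left(m,V \right)} = V - 4 m$ ($D{\left(m,V \right)} = - 4 m + V = V - 4 m$)
$O{\left(M,Q \right)} = \frac{1}{-157 - 4 Q}$ ($O{\left(M,Q \right)} = \frac{1}{\left(-8 - 4 Q\right) - 149} = \frac{1}{-157 - 4 Q}$)
$\frac{O{\left(v{\left(14 \right)},276 \right)}}{t} = \frac{\left(-1\right) \frac{1}{157 + 4 \cdot 276}}{-89712} = - \frac{1}{157 + 1104} \left(- \frac{1}{89712}\right) = - \frac{1}{1261} \left(- \frac{1}{89712}\right) = \left(-1\right) \frac{1}{1261} \left(- \frac{1}{89712}\right) = \left(- \frac{1}{1261}\right) \left(- \frac{1}{89712}\right) = \frac{1}{113126832}$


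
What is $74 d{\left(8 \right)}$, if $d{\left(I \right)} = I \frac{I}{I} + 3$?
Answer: $814$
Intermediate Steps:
$d{\left(I \right)} = 3 + I$ ($d{\left(I \right)} = I 1 + 3 = I + 3 = 3 + I$)
$74 d{\left(8 \right)} = 74 \left(3 + 8\right) = 74 \cdot 11 = 814$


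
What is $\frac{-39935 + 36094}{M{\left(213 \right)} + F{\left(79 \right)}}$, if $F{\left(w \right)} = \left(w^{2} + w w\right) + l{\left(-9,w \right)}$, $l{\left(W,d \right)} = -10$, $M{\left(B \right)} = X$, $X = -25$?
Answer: $- \frac{3841}{12447} \approx -0.30859$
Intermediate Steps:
$M{\left(B \right)} = -25$
$F{\left(w \right)} = -10 + 2 w^{2}$ ($F{\left(w \right)} = \left(w^{2} + w w\right) - 10 = \left(w^{2} + w^{2}\right) - 10 = 2 w^{2} - 10 = -10 + 2 w^{2}$)
$\frac{-39935 + 36094}{M{\left(213 \right)} + F{\left(79 \right)}} = \frac{-39935 + 36094}{-25 - \left(10 - 2 \cdot 79^{2}\right)} = - \frac{3841}{-25 + \left(-10 + 2 \cdot 6241\right)} = - \frac{3841}{-25 + \left(-10 + 12482\right)} = - \frac{3841}{-25 + 12472} = - \frac{3841}{12447}$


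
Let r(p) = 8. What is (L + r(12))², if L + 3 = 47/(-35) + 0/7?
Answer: 16384/1225 ≈ 13.375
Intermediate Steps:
L = -152/35 (L = -3 + (47/(-35) + 0/7) = -3 + (47*(-1/35) + 0*(⅐)) = -3 + (-47/35 + 0) = -3 - 47/35 = -152/35 ≈ -4.3429)
(L + r(12))² = (-152/35 + 8)² = (128/35)² = 16384/1225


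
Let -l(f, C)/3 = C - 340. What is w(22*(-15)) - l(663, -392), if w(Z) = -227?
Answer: -2423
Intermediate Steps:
l(f, C) = 1020 - 3*C (l(f, C) = -3*(C - 340) = -3*(-340 + C) = 1020 - 3*C)
w(22*(-15)) - l(663, -392) = -227 - (1020 - 3*(-392)) = -227 - (1020 + 1176) = -227 - 1*2196 = -227 - 2196 = -2423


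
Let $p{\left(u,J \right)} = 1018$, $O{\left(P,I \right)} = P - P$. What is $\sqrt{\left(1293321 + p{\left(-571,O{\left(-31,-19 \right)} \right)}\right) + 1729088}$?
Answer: $11 \sqrt{24987} \approx 1738.8$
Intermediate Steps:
$O{\left(P,I \right)} = 0$
$\sqrt{\left(1293321 + p{\left(-571,O{\left(-31,-19 \right)} \right)}\right) + 1729088} = \sqrt{\left(1293321 + 1018\right) + 1729088} = \sqrt{1294339 + 1729088} = \sqrt{3023427} = 11 \sqrt{24987}$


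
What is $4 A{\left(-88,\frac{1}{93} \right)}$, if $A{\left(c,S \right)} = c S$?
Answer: $- \frac{352}{93} \approx -3.7849$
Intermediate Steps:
$A{\left(c,S \right)} = S c$
$4 A{\left(-88,\frac{1}{93} \right)} = 4 \cdot \frac{1}{93} \left(-88\right) = 4 \left(- \frac{88}{93}\right) = - \frac{352}{93}$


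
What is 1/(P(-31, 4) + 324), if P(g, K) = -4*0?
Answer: 1/324 ≈ 0.0030864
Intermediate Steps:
P(g, K) = 0
1/(P(-31, 4) + 324) = 1/(0 + 324) = 1/324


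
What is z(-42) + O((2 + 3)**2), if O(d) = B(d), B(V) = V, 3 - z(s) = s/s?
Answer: 27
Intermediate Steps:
z(s) = 2 (z(s) = 3 - s/s = 3 - 1*1 = 3 - 1 = 2)
O(d) = d
z(-42) + O((2 + 3)**2) = 2 + (2 + 3)**2 = 2 + 5**2 = 2 + 25 = 27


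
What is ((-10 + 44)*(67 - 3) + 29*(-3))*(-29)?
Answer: -60581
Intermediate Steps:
((-10 + 44)*(67 - 3) + 29*(-3))*(-29) = (34*64 - 87)*(-29) = (2176 - 87)*(-29) = 2089*(-29) = -60581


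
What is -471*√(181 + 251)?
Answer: -5652*√3 ≈ -9789.5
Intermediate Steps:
-471*√(181 + 251) = -5652*√3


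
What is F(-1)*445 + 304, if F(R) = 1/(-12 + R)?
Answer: 3507/13 ≈ 269.77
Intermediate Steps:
F(-1)*445 + 304 = 445/(-12 - 1) + 304 = 445/(-13) + 304 = -1/13*445 + 304 = -445/13 + 304 = 3507/13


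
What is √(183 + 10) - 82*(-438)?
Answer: 35916 + √193 ≈ 35930.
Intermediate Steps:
√(183 + 10) - 82*(-438) = √193 + 35916 = 35916 + √193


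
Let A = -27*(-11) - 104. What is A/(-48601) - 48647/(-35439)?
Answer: 2357453120/1722370839 ≈ 1.3687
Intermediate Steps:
A = 193 (A = 297 - 104 = 193)
A/(-48601) - 48647/(-35439) = 193/(-48601) - 48647/(-35439) = 193*(-1/48601) - 48647*(-1/35439) = -193/48601 + 48647/35439 = 2357453120/1722370839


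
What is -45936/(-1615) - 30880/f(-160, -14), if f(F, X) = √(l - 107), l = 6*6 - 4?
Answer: 45936/1615 + 6176*I*√3/3 ≈ 28.443 + 3565.7*I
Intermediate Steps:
l = 32 (l = 36 - 4 = 32)
f(F, X) = 5*I*√3 (f(F, X) = √(32 - 107) = √(-75) = 5*I*√3)
-45936/(-1615) - 30880/f(-160, -14) = -45936/(-1615) - 30880*(-I*√3/15) = -45936*(-1/1615) - (-6176)*I*√3/3 = 45936/1615 + 6176*I*√3/3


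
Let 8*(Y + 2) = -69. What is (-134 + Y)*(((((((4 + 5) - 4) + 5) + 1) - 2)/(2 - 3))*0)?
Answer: 0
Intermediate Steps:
Y = -85/8 (Y = -2 + (⅛)*(-69) = -2 - 69/8 = -85/8 ≈ -10.625)
(-134 + Y)*(((((((4 + 5) - 4) + 5) + 1) - 2)/(2 - 3))*0) = (-134 - 85/8)*(((((((4 + 5) - 4) + 5) + 1) - 2)/(2 - 3))*0) = -1157*((((9 - 4) + 5) + 1) - 2)/(-1)*0/8 = -1157*(((5 + 5) + 1) - 2)*(-1)*0/8 = -1157*((10 + 1) - 2)*(-1)*0/8 = -1157*(11 - 2)*(-1)*0/8 = -1157*9*(-1)*0/8 = -(-10413)*0/8 = -1157/8*0 = 0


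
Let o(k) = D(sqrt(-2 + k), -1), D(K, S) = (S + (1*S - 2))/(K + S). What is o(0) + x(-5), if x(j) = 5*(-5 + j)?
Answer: -146/3 + 4*I*sqrt(2)/3 ≈ -48.667 + 1.8856*I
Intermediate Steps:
D(K, S) = (-2 + 2*S)/(K + S) (D(K, S) = (S + (S - 2))/(K + S) = (S + (-2 + S))/(K + S) = (-2 + 2*S)/(K + S))
o(k) = -4/(-1 + sqrt(-2 + k)) (o(k) = 2*(-1 - 1)/(sqrt(-2 + k) - 1) = 2*(-2)/(-1 + sqrt(-2 + k)) = -4/(-1 + sqrt(-2 + k)))
x(j) = -25 + 5*j
o(0) + x(-5) = -4/(-1 + sqrt(-2 + 0)) + (-25 + 5*(-5)) = -4/(-1 + sqrt(-2)) + (-25 - 25) = -4/(-1 + I*sqrt(2)) - 50 = -50 - 4/(-1 + I*sqrt(2))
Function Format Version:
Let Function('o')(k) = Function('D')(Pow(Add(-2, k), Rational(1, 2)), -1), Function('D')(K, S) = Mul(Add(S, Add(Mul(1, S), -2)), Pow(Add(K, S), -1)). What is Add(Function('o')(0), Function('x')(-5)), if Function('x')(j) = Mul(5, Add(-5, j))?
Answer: Add(Rational(-146, 3), Mul(Rational(4, 3), I, Pow(2, Rational(1, 2)))) ≈ Add(-48.667, Mul(1.8856, I))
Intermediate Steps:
Function('D')(K, S) = Mul(Pow(Add(K, S), -1), Add(-2, Mul(2, S))) (Function('D')(K, S) = Mul(Add(S, Add(S, -2)), Pow(Add(K, S), -1)) = Mul(Add(S, Add(-2, S)), Pow(Add(K, S), -1)) = Mul(Add(-2, Mul(2, S)), Pow(Add(K, S), -1)) = Mul(Pow(Add(K, S), -1), Add(-2, Mul(2, S))))
Function('o')(k) = Mul(-4, Pow(Add(-1, Pow(Add(-2, k), Rational(1, 2))), -1)) (Function('o')(k) = Mul(2, Pow(Add(Pow(Add(-2, k), Rational(1, 2)), -1), -1), Add(-1, -1)) = Mul(2, Pow(Add(-1, Pow(Add(-2, k), Rational(1, 2))), -1), -2) = Mul(-4, Pow(Add(-1, Pow(Add(-2, k), Rational(1, 2))), -1)))
Function('x')(j) = Add(-25, Mul(5, j))
Add(Function('o')(0), Function('x')(-5)) = Add(Mul(-4, Pow(Add(-1, Pow(Add(-2, 0), Rational(1, 2))), -1)), Add(-25, Mul(5, -5))) = Add(Mul(-4, Pow(Add(-1, Pow(-2, Rational(1, 2))), -1)), Add(-25, -25)) = Add(Mul(-4, Pow(Add(-1, Mul(I, Pow(2, Rational(1, 2)))), -1)), -50) = Add(-50, Mul(-4, Pow(Add(-1, Mul(I, Pow(2, Rational(1, 2)))), -1)))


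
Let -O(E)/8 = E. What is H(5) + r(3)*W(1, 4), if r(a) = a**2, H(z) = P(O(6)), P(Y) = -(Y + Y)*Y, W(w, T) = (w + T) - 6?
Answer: -4617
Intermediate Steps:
W(w, T) = -6 + T + w (W(w, T) = (T + w) - 6 = -6 + T + w)
O(E) = -8*E
P(Y) = -2*Y**2 (P(Y) = -2*Y*Y = -2*Y**2)
H(z) = -4608 (H(z) = -2*(-8*6)**2 = -2*(-48)**2 = -2*2304 = -4608)
H(5) + r(3)*W(1, 4) = -4608 + 3**2*(-6 + 4 + 1) = -4608 + 9*(-1) = -4608 - 9 = -4617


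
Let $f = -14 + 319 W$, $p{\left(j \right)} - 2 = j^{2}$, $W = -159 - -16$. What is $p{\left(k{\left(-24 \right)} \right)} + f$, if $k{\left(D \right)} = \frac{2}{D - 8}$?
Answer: $- \frac{11681023}{256} \approx -45629.0$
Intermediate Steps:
$W = -143$ ($W = -159 + 16 = -143$)
$k{\left(D \right)} = \frac{2}{-8 + D}$
$p{\left(j \right)} = 2 + j^{2}$
$f = -45631$ ($f = -14 + 319 \left(-143\right) = -14 - 45617 = -45631$)
$p{\left(k{\left(-24 \right)} \right)} + f = \left(2 + \left(\frac{2}{-8 - 24}\right)^{2}\right) - 45631 = \left(2 + \left(\frac{2}{-32}\right)^{2}\right) - 45631 = \left(2 + \left(2 \left(- \frac{1}{32}\right)\right)^{2}\right) - 45631 = \left(2 + \left(- \frac{1}{16}\right)^{2}\right) - 45631 = \left(2 + \frac{1}{256}\right) - 45631 = \frac{513}{256} - 45631 = - \frac{11681023}{256}$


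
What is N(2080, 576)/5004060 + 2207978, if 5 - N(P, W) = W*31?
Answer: 11048854372829/5004060 ≈ 2.2080e+6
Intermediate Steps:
N(P, W) = 5 - 31*W (N(P, W) = 5 - W*31 = 5 - 31*W)
N(2080, 576)/5004060 + 2207978 = (5 - 31*576)/5004060 + 2207978 = (5 - 17856)*(1/5004060) + 2207978 = -17851*1/5004060 + 2207978 = -17851/5004060 + 2207978 = 11048854372829/5004060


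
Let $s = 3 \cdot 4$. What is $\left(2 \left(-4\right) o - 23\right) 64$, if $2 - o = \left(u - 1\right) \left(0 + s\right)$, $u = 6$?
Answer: $28224$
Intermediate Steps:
$s = 12$
$o = -58$ ($o = 2 - \left(6 - 1\right) \left(0 + 12\right) = 2 - \left(6 - 1\right) 12 = 2 - 5 \cdot 12 = 2 - 60 = -58$)
$\left(2 \left(-4\right) o - 23\right) 64 = \left(2 \left(-4\right) \left(-58\right) - 23\right) 64 = \left(\left(-8\right) \left(-58\right) - 23\right) 64 = \left(464 - 23\right) 64 = 441 \cdot 64 = 28224$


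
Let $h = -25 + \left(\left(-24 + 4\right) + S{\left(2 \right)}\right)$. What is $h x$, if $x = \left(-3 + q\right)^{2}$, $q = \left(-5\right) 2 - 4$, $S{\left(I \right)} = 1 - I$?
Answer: $-13294$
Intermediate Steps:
$q = -14$ ($q = -10 - 4 = -14$)
$x = 289$ ($x = \left(-3 - 14\right)^{2} = \left(-17\right)^{2} = 289$)
$h = -46$ ($h = -25 + \left(\left(-24 + 4\right) + \left(1 - 2\right)\right) = -25 + \left(-20 + \left(1 - 2\right)\right) = -25 - 21 = -46$)
$h x = \left(-46\right) 289 = -13294$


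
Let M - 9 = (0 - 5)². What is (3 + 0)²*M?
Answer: 306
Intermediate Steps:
M = 34 (M = 9 + (0 - 5)² = 9 + (-5)² = 9 + 25 = 34)
(3 + 0)²*M = (3 + 0)²*34 = 3²*34 = 9*34 = 306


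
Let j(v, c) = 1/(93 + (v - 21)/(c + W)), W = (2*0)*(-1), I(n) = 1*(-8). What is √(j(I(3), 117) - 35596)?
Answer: 5*I*√41919938491/5426 ≈ 188.67*I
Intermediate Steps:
I(n) = -8
W = 0 (W = 0*(-1) = 0)
j(v, c) = 1/(93 + (-21 + v)/c) (j(v, c) = 1/(93 + (v - 21)/(c + 0)) = 1/(93 + (-21 + v)/c))
√(j(I(3), 117) - 35596) = √(117/(-21 - 8 + 93*117) - 35596) = √(117/(-21 - 8 + 10881) - 35596) = √(117/10852 - 35596) = √(-386287675/10852) = 5*I*√41919938491/5426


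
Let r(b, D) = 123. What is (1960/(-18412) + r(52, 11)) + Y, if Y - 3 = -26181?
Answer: -119931655/4603 ≈ -26055.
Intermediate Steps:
Y = -26178 (Y = 3 - 26181 = -26178)
(1960/(-18412) + r(52, 11)) + Y = (1960/(-18412) + 123) - 26178 = (1960*(-1/18412) + 123) - 26178 = (-490/4603 + 123) - 26178 = 565679/4603 - 26178 = -119931655/4603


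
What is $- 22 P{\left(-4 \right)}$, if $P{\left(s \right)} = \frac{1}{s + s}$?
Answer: $\frac{11}{4} \approx 2.75$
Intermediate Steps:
$P{\left(s \right)} = \frac{1}{2 s}$
$- 22 P{\left(-4 \right)} = - 22 \frac{1}{2 \left(-4\right)} = - 22 \cdot \frac{1}{2} \left(- \frac{1}{4}\right) = \left(-22\right) \left(- \frac{1}{8}\right) = \frac{11}{4}$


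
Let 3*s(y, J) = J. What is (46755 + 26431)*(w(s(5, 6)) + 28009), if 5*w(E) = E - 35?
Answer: 10246918232/5 ≈ 2.0494e+9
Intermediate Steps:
s(y, J) = J/3
w(E) = -7 + E/5 (w(E) = (E - 35)/5 = (-35 + E)/5 = -7 + E/5)
(46755 + 26431)*(w(s(5, 6)) + 28009) = (46755 + 26431)*((-7 + ((⅓)*6)/5) + 28009) = 73186*((-7 + (⅕)*2) + 28009) = 73186*((-7 + ⅖) + 28009) = 73186*(-33/5 + 28009) = 73186*(140012/5) = 10246918232/5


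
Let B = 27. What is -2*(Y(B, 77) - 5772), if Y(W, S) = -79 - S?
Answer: 11856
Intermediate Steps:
-2*(Y(B, 77) - 5772) = -2*((-79 - 1*77) - 5772) = -2*((-79 - 77) - 5772) = -2*(-156 - 5772) = -2*(-5928) = 11856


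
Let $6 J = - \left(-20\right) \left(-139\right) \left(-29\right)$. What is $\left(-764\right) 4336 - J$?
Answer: $- \frac{9978422}{3} \approx -3.3261 \cdot 10^{6}$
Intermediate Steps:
$J = \frac{40310}{3}$ ($J = \frac{\left(-1\right) \left(-20\right) \left(-139\right) \left(-29\right)}{6} = \frac{\left(-1\right) 2780 \left(-29\right)}{6} = \frac{\left(-1\right) \left(-80620\right)}{6} = \frac{1}{6} \cdot 80620 = \frac{40310}{3} \approx 13437.0$)
$\left(-764\right) 4336 - J = \left(-764\right) 4336 - \frac{40310}{3} = -3312704 - \frac{40310}{3} = - \frac{9978422}{3}$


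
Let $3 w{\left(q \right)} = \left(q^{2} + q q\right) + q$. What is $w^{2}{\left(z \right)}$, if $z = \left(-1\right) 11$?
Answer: $5929$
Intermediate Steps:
$z = -11$
$w{\left(q \right)} = \frac{q}{3} + \frac{2 q^{2}}{3}$ ($w{\left(q \right)} = \frac{\left(q^{2} + q q\right) + q}{3} = \frac{\left(q^{2} + q^{2}\right) + q}{3} = \frac{2 q^{2} + q}{3} = \frac{q + 2 q^{2}}{3} = \frac{q}{3} + \frac{2 q^{2}}{3}$)
$w^{2}{\left(z \right)} = \left(\frac{1}{3} \left(-11\right) \left(1 + 2 \left(-11\right)\right)\right)^{2} = \left(\frac{1}{3} \left(-11\right) \left(1 - 22\right)\right)^{2} = \left(\frac{1}{3} \left(-11\right) \left(-21\right)\right)^{2} = 77^{2} = 5929$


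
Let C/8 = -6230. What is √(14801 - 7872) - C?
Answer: 49840 + 13*√41 ≈ 49923.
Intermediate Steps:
C = -49840 (C = 8*(-6230) = -49840)
√(14801 - 7872) - C = √(14801 - 7872) - 1*(-49840) = √6929 + 49840 = 13*√41 + 49840 = 49840 + 13*√41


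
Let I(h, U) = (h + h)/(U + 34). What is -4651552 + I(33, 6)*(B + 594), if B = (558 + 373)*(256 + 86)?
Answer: -20626043/5 ≈ -4.1252e+6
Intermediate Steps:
I(h, U) = 2*h/(34 + U) (I(h, U) = (2*h)/(34 + U) = 2*h/(34 + U))
B = 318402 (B = 931*342 = 318402)
-4651552 + I(33, 6)*(B + 594) = -4651552 + (2*33/(34 + 6))*(318402 + 594) = -4651552 + (2*33/40)*318996 = -4651552 + (2*33*(1/40))*318996 = -4651552 + (33/20)*318996 = -4651552 + 2631717/5 = -20626043/5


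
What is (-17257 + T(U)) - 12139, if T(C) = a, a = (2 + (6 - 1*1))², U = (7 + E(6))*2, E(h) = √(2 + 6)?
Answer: -29347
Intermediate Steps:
E(h) = 2*√2 (E(h) = √8 = 2*√2)
U = 14 + 4*√2 (U = (7 + 2*√2)*2 = 14 + 4*√2 ≈ 19.657)
a = 49 (a = (2 + (6 - 1))² = (2 + 5)² = 7² = 49)
T(C) = 49
(-17257 + T(U)) - 12139 = (-17257 + 49) - 12139 = -17208 - 12139 = -29347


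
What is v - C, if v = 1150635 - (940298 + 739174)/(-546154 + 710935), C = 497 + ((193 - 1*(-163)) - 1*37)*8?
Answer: 21010965466/18309 ≈ 1.1476e+6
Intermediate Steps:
C = 3049 (C = 497 + ((193 + 163) - 37)*8 = 497 + (356 - 37)*8 = 497 + 319*8 = 497 + 2552 = 3049)
v = 21066789607/18309 (v = 1150635 - 1679472/164781 = 1150635 - 1*186608/18309 = 1150635 - 186608/18309 = 21066789607/18309 ≈ 1.1506e+6)
v - C = 21066789607/18309 - 1*3049 = 21066789607/18309 - 3049 = 21010965466/18309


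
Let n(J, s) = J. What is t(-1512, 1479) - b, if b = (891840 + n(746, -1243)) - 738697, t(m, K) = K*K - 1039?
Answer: 2032513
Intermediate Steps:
t(m, K) = -1039 + K**2 (t(m, K) = K**2 - 1039 = -1039 + K**2)
b = 153889 (b = (891840 + 746) - 738697 = 892586 - 738697 = 153889)
t(-1512, 1479) - b = (-1039 + 1479**2) - 1*153889 = (-1039 + 2187441) - 153889 = 2186402 - 153889 = 2032513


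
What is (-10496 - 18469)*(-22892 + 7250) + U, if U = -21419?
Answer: 453049111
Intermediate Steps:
(-10496 - 18469)*(-22892 + 7250) + U = (-10496 - 18469)*(-22892 + 7250) - 21419 = -28965*(-15642) - 21419 = 453070530 - 21419 = 453049111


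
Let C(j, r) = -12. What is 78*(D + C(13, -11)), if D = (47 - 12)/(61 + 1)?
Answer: -27651/31 ≈ -891.97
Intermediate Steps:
D = 35/62 ≈ 0.56452
78*(D + C(13, -11)) = 78*(35/62 - 12) = 78*(-709/62) = -27651/31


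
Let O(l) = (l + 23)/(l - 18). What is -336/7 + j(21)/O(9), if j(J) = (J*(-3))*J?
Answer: 10371/32 ≈ 324.09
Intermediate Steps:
O(l) = (23 + l)/(-18 + l)
j(J) = -3*J² (j(J) = (-3*J)*J = -3*J²)
-336/7 + j(21)/O(9) = -336/7 + (-3*21²)/(((23 + 9)/(-18 + 9))) = -336*⅐ + (-3*441)/((32/(-9))) = -48 - 1323/((-⅑*32)) = -48 - 1323/(-32/9) = -48 - 1323*(-9/32) = -48 + 11907/32 = 10371/32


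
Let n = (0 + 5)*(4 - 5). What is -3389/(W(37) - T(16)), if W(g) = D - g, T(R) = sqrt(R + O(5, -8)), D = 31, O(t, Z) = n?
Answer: 20334/25 - 3389*sqrt(11)/25 ≈ 363.76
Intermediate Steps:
n = -5 (n = 5*(-1) = -5)
O(t, Z) = -5
T(R) = sqrt(-5 + R) (T(R) = sqrt(R - 5) = sqrt(-5 + R))
W(g) = 31 - g
-3389/(W(37) - T(16)) = -3389/((31 - 1*37) - sqrt(-5 + 16)) = -3389/((31 - 37) - sqrt(11)) = -3389/(-6 - sqrt(11))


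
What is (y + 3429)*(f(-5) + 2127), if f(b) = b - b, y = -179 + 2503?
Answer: 12236631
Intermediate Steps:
y = 2324
f(b) = 0
(y + 3429)*(f(-5) + 2127) = (2324 + 3429)*(0 + 2127) = 5753*2127 = 12236631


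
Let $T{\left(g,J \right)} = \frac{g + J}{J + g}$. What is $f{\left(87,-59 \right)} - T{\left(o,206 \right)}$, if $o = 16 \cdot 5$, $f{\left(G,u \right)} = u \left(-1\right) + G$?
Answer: $145$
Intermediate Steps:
$f{\left(G,u \right)} = G - u$ ($f{\left(G,u \right)} = - u + G = G - u$)
$o = 80$
$T{\left(g,J \right)} = 1$ ($T{\left(g,J \right)} = \frac{J + g}{J + g} = 1$)
$f{\left(87,-59 \right)} - T{\left(o,206 \right)} = \left(87 - -59\right) - 1 = \left(87 + 59\right) - 1 = 146 - 1 = 145$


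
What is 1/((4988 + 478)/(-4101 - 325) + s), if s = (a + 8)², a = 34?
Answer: 2213/3900999 ≈ 0.00056729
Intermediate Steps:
s = 1764 (s = (34 + 8)² = 42² = 1764)
1/((4988 + 478)/(-4101 - 325) + s) = 1/((4988 + 478)/(-4101 - 325) + 1764) = 1/(5466/(-4426) + 1764) = 1/(5466*(-1/4426) + 1764) = 1/(-2733/2213 + 1764) = 1/(3900999/2213) = 2213/3900999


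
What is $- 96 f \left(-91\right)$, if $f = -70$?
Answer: $-611520$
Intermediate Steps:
$- 96 f \left(-91\right) = \left(-96\right) \left(-70\right) \left(-91\right) = 6720 \left(-91\right) = -611520$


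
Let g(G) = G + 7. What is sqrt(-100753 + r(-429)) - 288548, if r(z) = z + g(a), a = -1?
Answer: -288548 + 2*I*sqrt(25294) ≈ -2.8855e+5 + 318.08*I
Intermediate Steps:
g(G) = 7 + G
r(z) = 6 + z (r(z) = z + (7 - 1) = z + 6 = 6 + z)
sqrt(-100753 + r(-429)) - 288548 = sqrt(-100753 + (6 - 429)) - 288548 = sqrt(-100753 - 423) - 288548 = sqrt(-101176) - 288548 = 2*I*sqrt(25294) - 288548 = -288548 + 2*I*sqrt(25294)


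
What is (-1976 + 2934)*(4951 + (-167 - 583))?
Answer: 4024558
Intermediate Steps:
(-1976 + 2934)*(4951 + (-167 - 583)) = 958*(4951 - 750) = 958*4201 = 4024558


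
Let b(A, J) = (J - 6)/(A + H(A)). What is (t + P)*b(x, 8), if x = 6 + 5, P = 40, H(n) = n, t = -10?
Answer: 30/11 ≈ 2.7273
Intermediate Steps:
x = 11
b(A, J) = (-6 + J)/(2*A) (b(A, J) = (J - 6)/(A + A) = (-6 + J)/((2*A)) = (-6 + J)*(1/(2*A)) = (-6 + J)/(2*A))
(t + P)*b(x, 8) = (-10 + 40)*((1/2)*(-6 + 8)/11) = 30*((1/2)*(1/11)*2) = 30*(1/11) = 30/11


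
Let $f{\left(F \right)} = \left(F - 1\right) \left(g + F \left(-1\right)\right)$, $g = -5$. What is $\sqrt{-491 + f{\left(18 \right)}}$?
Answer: $21 i \sqrt{2} \approx 29.698 i$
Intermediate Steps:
$f{\left(F \right)} = \left(-1 + F\right) \left(-5 - F\right)$ ($f{\left(F \right)} = \left(F - 1\right) \left(-5 + F \left(-1\right)\right) = \left(-1 + F\right) \left(-5 - F\right)$)
$\sqrt{-491 + f{\left(18 \right)}} = \sqrt{-491 - 391} = \sqrt{-882} = 21 i \sqrt{2}$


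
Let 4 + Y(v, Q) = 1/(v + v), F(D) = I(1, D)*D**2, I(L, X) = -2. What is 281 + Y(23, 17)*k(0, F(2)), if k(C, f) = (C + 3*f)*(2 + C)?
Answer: 10855/23 ≈ 471.96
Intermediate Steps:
F(D) = -2*D**2
k(C, f) = (2 + C)*(C + 3*f)
Y(v, Q) = -4 + 1/(2*v) (Y(v, Q) = -4 + 1/(v + v) = -4 + 1/(2*v))
281 + Y(23, 17)*k(0, F(2)) = 281 + (-4 + (1/2)/23)*(0**2 + 2*0 + 6*(-2*2**2) + 3*0*(-2*2**2)) = 281 + (-4 + (1/2)*(1/23))*(0 + 0 + 6*(-2*4) + 3*0*(-2*4)) = 281 + (-4 + 1/46)*(0 + 0 + 6*(-8) + 3*0*(-8)) = 281 - 183*(0 + 0 - 48 + 0)/46 = 281 - 183/46*(-48) = 281 + 4392/23 = 10855/23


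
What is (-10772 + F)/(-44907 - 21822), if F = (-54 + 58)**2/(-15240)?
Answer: 20520662/127118745 ≈ 0.16143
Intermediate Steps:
F = -2/1905 (F = 4**2*(-1/15240) = 16*(-1/15240) = -2/1905 ≈ -0.0010499)
(-10772 + F)/(-44907 - 21822) = (-10772 - 2/1905)/(-44907 - 21822) = -20520662/1905/(-66729) = -20520662/1905*(-1/66729) = 20520662/127118745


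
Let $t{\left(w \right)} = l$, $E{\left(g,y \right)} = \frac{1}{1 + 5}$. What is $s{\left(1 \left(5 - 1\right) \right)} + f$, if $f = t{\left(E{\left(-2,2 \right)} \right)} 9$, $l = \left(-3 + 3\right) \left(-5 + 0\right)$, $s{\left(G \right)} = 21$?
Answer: $21$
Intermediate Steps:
$E{\left(g,y \right)} = \frac{1}{6}$
$l = 0$ ($l = 0 \left(-5\right) = 0$)
$t{\left(w \right)} = 0$
$f = 0$ ($f = 0 \cdot 9 = 0$)
$s{\left(1 \left(5 - 1\right) \right)} + f = 21 + 0 = 21$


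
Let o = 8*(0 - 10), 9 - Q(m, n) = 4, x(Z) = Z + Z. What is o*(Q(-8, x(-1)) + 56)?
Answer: -4880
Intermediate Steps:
x(Z) = 2*Z
Q(m, n) = 5 (Q(m, n) = 9 - 1*4 = 9 - 4 = 5)
o = -80 (o = 8*(-10) = -80)
o*(Q(-8, x(-1)) + 56) = -80*(5 + 56) = -80*61 = -4880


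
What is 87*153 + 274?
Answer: 13585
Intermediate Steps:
87*153 + 274 = 13311 + 274 = 13585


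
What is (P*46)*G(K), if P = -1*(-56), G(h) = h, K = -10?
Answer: -25760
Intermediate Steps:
P = 56
(P*46)*G(K) = (56*46)*(-10) = 2576*(-10) = -25760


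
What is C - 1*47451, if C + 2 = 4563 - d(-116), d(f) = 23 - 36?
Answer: -42877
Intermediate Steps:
d(f) = -13
C = 4574 (C = -2 + (4563 - 1*(-13)) = -2 + (4563 + 13) = -2 + 4576 = 4574)
C - 1*47451 = 4574 - 1*47451 = 4574 - 47451 = -42877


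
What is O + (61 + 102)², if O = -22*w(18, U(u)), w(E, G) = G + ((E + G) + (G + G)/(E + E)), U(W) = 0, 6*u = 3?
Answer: 26173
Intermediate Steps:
u = ½ (u = (⅙)*3 = ½ ≈ 0.50000)
w(E, G) = E + 2*G + G/E (w(E, G) = G + ((E + G) + (2*G)/((2*E))) = G + ((E + G) + (2*G)*(1/(2*E))) = G + ((E + G) + G/E) = G + (E + G + G/E) = E + 2*G + G/E)
O = -396 (O = -22*(18 + 2*0 + 0/18) = -22*(18 + 0 + 0*(1/18)) = -22*(18 + 0 + 0) = -22*18 = -396)
O + (61 + 102)² = -396 + (61 + 102)² = -396 + 163² = -396 + 26569 = 26173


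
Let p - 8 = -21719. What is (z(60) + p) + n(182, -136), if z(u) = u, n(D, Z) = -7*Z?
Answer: -20699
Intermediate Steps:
p = -21711 (p = 8 - 21719 = -21711)
(z(60) + p) + n(182, -136) = (60 - 21711) - 7*(-136) = -21651 + 952 = -20699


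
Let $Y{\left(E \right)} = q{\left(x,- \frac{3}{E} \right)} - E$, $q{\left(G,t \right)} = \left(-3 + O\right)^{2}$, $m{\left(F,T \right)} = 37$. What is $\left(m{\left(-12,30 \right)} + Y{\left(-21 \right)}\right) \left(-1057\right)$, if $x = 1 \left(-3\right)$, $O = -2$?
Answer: $-87731$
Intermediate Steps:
$x = -3$
$q{\left(G,t \right)} = 25$ ($q{\left(G,t \right)} = \left(-3 - 2\right)^{2} = \left(-5\right)^{2} = 25$)
$Y{\left(E \right)} = 25 - E$
$\left(m{\left(-12,30 \right)} + Y{\left(-21 \right)}\right) \left(-1057\right) = \left(37 + \left(25 - -21\right)\right) \left(-1057\right) = \left(37 + \left(25 + 21\right)\right) \left(-1057\right) = \left(37 + 46\right) \left(-1057\right) = 83 \left(-1057\right) = -87731$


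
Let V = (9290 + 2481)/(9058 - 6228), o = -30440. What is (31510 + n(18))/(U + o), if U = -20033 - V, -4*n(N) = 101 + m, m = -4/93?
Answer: -16572948365/26570167146 ≈ -0.62374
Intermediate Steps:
m = -4/93 (m = -4*1/93 = -4/93 ≈ -0.043011)
n(N) = -9389/372 (n(N) = -(101 - 4/93)/4 = -1/4*9389/93 = -9389/372)
V = 11771/2830 ≈ 4.1594
U = -56705161/2830 (U = -20033 - 1*11771/2830 = -20033 - 11771/2830 = -56705161/2830 ≈ -20037.)
(31510 + n(18))/(U + o) = (31510 - 9389/372)/(-56705161/2830 - 30440) = 11712331/(372*(-142850361/2830)) = (11712331/372)*(-2830/142850361) = -16572948365/26570167146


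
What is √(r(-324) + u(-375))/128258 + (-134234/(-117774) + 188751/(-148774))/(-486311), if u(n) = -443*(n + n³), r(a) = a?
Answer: 1129715579/4260499931229318 + √23361493926/128258 ≈ 1.1917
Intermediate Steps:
u(n) = -443*n - 443*n³
√(r(-324) + u(-375))/128258 + (-134234/(-117774) + 188751/(-148774))/(-486311) = √(-324 - 443*(-375)*(1 + (-375)²))/128258 + (-134234/(-117774) + 188751/(-148774))/(-486311) = √(-324 - 443*(-375)*(1 + 140625))*(1/128258) + (-134234*(-1/117774) + 188751*(-1/148774))*(-1/486311) = √(-324 - 443*(-375)*140626)*(1/128258) + (67117/58887 - 188751/148774)*(-1/486311) = √(-324 + 23361494250)*(1/128258) - 1129715579/8760854538*(-1/486311) = √23361493926*(1/128258) + 1129715579/4260499931229318 = √23361493926/128258 + 1129715579/4260499931229318 = 1129715579/4260499931229318 + √23361493926/128258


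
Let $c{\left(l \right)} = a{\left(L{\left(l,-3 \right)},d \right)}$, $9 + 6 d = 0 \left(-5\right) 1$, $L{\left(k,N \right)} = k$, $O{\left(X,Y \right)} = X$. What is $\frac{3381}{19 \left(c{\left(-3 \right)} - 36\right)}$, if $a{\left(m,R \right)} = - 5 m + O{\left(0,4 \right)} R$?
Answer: $- \frac{161}{19} \approx -8.4737$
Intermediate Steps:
$d = - \frac{3}{2}$ ($d = - \frac{3}{2} + \frac{0 \left(-5\right) 1}{6} = - \frac{3}{2} + \frac{0 \cdot 1}{6} = - \frac{3}{2} + \frac{1}{6} \cdot 0 = - \frac{3}{2} + 0 = - \frac{3}{2} \approx -1.5$)
$a{\left(m,R \right)} = - 5 m$ ($a{\left(m,R \right)} = - 5 m + 0 R = - 5 m + 0 = - 5 m$)
$c{\left(l \right)} = - 5 l$
$\frac{3381}{19 \left(c{\left(-3 \right)} - 36\right)} = \frac{3381}{19 \left(\left(-5\right) \left(-3\right) - 36\right)} = \frac{3381}{19 \left(15 - 36\right)} = \frac{3381}{19 \left(-21\right)} = \frac{3381}{-399} = 3381 \left(- \frac{1}{399}\right) = - \frac{161}{19}$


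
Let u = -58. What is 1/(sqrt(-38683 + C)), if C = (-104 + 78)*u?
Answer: -I*sqrt(1487)/7435 ≈ -0.0051865*I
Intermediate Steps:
C = 1508 (C = (-104 + 78)*(-58) = -26*(-58) = 1508)
1/(sqrt(-38683 + C)) = 1/(sqrt(-38683 + 1508)) = 1/(sqrt(-37175)) = 1/(5*I*sqrt(1487)) = -I*sqrt(1487)/7435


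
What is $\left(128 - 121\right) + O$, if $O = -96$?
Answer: $-89$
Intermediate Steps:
$\left(128 - 121\right) + O = \left(128 - 121\right) - 96 = 7 - 96 = -89$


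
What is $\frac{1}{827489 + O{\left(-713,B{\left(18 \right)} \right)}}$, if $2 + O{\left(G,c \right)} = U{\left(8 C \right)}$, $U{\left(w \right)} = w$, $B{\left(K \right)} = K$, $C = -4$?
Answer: $\frac{1}{827455} \approx 1.2085 \cdot 10^{-6}$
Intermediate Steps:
$O{\left(G,c \right)} = -34$ ($O{\left(G,c \right)} = -2 + 8 \left(-4\right) = -2 - 32 = -34$)
$\frac{1}{827489 + O{\left(-713,B{\left(18 \right)} \right)}} = \frac{1}{827489 - 34} = \frac{1}{827455}$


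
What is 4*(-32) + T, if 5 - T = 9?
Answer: -132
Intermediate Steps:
T = -4 (T = 5 - 1*9 = 5 - 9 = -4)
4*(-32) + T = 4*(-32) - 4 = -128 - 4 = -132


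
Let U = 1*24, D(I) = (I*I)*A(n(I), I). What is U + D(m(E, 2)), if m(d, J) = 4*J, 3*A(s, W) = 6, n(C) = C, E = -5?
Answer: 152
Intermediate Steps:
A(s, W) = 2 (A(s, W) = (⅓)*6 = 2)
D(I) = 2*I² (D(I) = (I*I)*2 = I²*2 = 2*I²)
U = 24
U + D(m(E, 2)) = 24 + 2*(4*2)² = 24 + 2*8² = 24 + 2*64 = 24 + 128 = 152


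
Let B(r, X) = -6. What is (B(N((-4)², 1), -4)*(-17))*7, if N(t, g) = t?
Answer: 714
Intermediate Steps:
(B(N((-4)², 1), -4)*(-17))*7 = -6*(-17)*7 = 102*7 = 714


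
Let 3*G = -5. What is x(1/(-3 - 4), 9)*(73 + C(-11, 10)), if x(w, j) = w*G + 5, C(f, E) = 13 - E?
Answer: 8360/21 ≈ 398.10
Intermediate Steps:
G = -5/3 (G = (⅓)*(-5) = -5/3 ≈ -1.6667)
x(w, j) = 5 - 5*w/3 (x(w, j) = w*(-5/3) + 5 = -5*w/3 + 5 = 5 - 5*w/3)
x(1/(-3 - 4), 9)*(73 + C(-11, 10)) = (5 - 5/(3*(-3 - 4)))*(73 + (13 - 1*10)) = (5 - 5/3/(-7))*(73 + (13 - 10)) = (5 - 5/3*(-⅐))*(73 + 3) = (5 + 5/21)*76 = (110/21)*76 = 8360/21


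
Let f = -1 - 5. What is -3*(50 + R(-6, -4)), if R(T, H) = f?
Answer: -132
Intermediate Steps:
f = -6
R(T, H) = -6
-3*(50 + R(-6, -4)) = -3*(50 - 6) = -3*44 = -132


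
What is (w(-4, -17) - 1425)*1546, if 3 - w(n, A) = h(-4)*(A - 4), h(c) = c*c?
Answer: -1678956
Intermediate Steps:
h(c) = c²
w(n, A) = 67 - 16*A (w(n, A) = 3 - (-4)²*(A - 4) = 3 - 16*(-4 + A) = 3 - (-64 + 16*A) = 3 + (64 - 16*A) = 67 - 16*A)
(w(-4, -17) - 1425)*1546 = ((67 - 16*(-17)) - 1425)*1546 = ((67 + 272) - 1425)*1546 = (339 - 1425)*1546 = -1086*1546 = -1678956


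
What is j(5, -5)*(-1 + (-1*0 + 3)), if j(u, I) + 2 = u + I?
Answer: -4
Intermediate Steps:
j(u, I) = -2 + I + u (j(u, I) = -2 + (u + I) = -2 + (I + u) = -2 + I + u)
j(5, -5)*(-1 + (-1*0 + 3)) = (-2 - 5 + 5)*(-1 + (-1*0 + 3)) = -2*(-1 + (0 + 3)) = -2*(-1 + 3) = -2*2 = -4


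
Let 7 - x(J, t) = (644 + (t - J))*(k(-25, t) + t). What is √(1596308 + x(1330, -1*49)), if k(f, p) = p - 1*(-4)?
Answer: 5*√61089 ≈ 1235.8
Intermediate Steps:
k(f, p) = 4 + p (k(f, p) = p + 4 = 4 + p)
x(J, t) = 7 - (4 + 2*t)*(644 + t - J) (x(J, t) = 7 - (644 + (t - J))*((4 + t) + t) = 7 - (644 + t - J)*(4 + 2*t) = 7 - (4 + 2*t)*(644 + t - J))
√(1596308 + x(1330, -1*49)) = √(1596308 + (-2569 - (-1292)*49 - 2*(-1*49)² + 4*1330 + 2*1330*(-1*49))) = √(1596308 + (-2569 - 1292*(-49) - 2*(-49)² + 5320 + 2*1330*(-49))) = √(1596308 + (-2569 + 63308 - 2*2401 + 5320 - 130340)) = √(1596308 + (-2569 + 63308 - 4802 + 5320 - 130340)) = √(1596308 - 69083) = √1527225 = 5*√61089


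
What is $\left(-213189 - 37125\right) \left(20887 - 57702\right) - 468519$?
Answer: $9214841391$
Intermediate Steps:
$\left(-213189 - 37125\right) \left(20887 - 57702\right) - 468519 = \left(-213189 + \left(-57166 + 20041\right)\right) \left(-36815\right) - 468519 = \left(-213189 - 37125\right) \left(-36815\right) - 468519 = \left(-250314\right) \left(-36815\right) - 468519 = 9215309910 - 468519 = 9214841391$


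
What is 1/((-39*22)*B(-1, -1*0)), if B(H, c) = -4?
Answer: 1/3432 ≈ 0.00029138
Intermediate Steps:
1/((-39*22)*B(-1, -1*0)) = 1/(-39*22*(-4)) = 1/(-858*(-4)) = 1/3432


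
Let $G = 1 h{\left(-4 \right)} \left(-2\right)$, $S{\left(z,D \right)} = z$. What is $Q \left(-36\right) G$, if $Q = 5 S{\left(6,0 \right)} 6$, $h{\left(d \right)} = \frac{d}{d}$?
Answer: $12960$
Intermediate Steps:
$h{\left(d \right)} = 1$
$G = -2$ ($G = 1 \cdot 1 \left(-2\right) = 1 \left(-2\right) = -2$)
$Q = 180$ ($Q = 5 \cdot 6 \cdot 6 = 30 \cdot 6 = 180$)
$Q \left(-36\right) G = 180 \left(-36\right) \left(-2\right) = \left(-6480\right) \left(-2\right) = 12960$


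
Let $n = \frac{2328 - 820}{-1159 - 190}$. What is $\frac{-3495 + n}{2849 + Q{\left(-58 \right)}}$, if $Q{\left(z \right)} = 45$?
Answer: $- \frac{4716263}{3904006} \approx -1.2081$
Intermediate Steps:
$n = - \frac{1508}{1349}$ ($n = \frac{1508}{-1349} = 1508 \left(- \frac{1}{1349}\right) = - \frac{1508}{1349} \approx -1.1179$)
$\frac{-3495 + n}{2849 + Q{\left(-58 \right)}} = \frac{-3495 - \frac{1508}{1349}}{2849 + 45} = - \frac{4716263}{1349 \cdot 2894} = \left(- \frac{4716263}{1349}\right) \frac{1}{2894} = - \frac{4716263}{3904006}$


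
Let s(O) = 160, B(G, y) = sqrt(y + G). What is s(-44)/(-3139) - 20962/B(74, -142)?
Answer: -160/3139 + 10481*I*sqrt(17)/17 ≈ -0.050972 + 2542.0*I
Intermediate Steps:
B(G, y) = sqrt(G + y)
s(-44)/(-3139) - 20962/B(74, -142) = 160/(-3139) - 20962/sqrt(74 - 142) = 160*(-1/3139) - 20962*(-I*sqrt(17)/34) = -160/3139 - 20962*(-I*sqrt(17)/34) = -160/3139 - (-10481)*I*sqrt(17)/17 = -160/3139 + 10481*I*sqrt(17)/17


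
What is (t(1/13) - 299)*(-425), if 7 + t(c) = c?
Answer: 1690225/13 ≈ 1.3002e+5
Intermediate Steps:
t(c) = -7 + c
(t(1/13) - 299)*(-425) = ((-7 + 1/13) - 299)*(-425) = (-90/13 - 299)*(-425) = -3977/13*(-425) = 1690225/13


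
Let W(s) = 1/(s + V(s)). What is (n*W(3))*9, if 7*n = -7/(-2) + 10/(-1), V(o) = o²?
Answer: -39/56 ≈ -0.69643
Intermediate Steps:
W(s) = 1/(s + s²)
n = -13/14 (n = (-7/(-2) + 10/(-1))/7 = (-7*(-½) + 10*(-1))/7 = (7/2 - 10)/7 = (⅐)*(-13/2) = -13/14 ≈ -0.92857)
(n*W(3))*9 = -13/(14*3*(1 + 3))*9 = -13/(42*4)*9 = -13/14*1/12*9 = -13/168*9 = -39/56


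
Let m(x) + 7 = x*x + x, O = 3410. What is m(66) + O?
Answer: 7825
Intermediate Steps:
m(x) = -7 + x + x**2 (m(x) = -7 + (x*x + x) = -7 + (x**2 + x) = -7 + (x + x**2) = -7 + x + x**2)
m(66) + O = (-7 + 66 + 66**2) + 3410 = (-7 + 66 + 4356) + 3410 = 4415 + 3410 = 7825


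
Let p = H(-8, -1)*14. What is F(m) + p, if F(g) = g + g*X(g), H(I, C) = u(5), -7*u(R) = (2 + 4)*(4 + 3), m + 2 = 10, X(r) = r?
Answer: -12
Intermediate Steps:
m = 8 (m = -2 + 10 = 8)
u(R) = -6 (u(R) = -(2 + 4)*(4 + 3)/7 = -6*7/7 = -⅐*42 = -6)
H(I, C) = -6
F(g) = g + g² (F(g) = g + g*g = g + g²)
p = -84 (p = -6*14 = -84)
F(m) + p = 8*(1 + 8) - 84 = 8*9 - 84 = 72 - 84 = -12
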